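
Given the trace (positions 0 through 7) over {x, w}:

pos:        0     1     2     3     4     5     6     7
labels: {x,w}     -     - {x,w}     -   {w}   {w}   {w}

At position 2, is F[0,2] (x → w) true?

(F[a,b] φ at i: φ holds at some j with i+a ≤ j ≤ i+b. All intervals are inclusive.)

Check (x → w) at each j in [2,4]:
  j=2: true
  j=3: true
  j=4: true
Found at j=2 → formula holds.

Holds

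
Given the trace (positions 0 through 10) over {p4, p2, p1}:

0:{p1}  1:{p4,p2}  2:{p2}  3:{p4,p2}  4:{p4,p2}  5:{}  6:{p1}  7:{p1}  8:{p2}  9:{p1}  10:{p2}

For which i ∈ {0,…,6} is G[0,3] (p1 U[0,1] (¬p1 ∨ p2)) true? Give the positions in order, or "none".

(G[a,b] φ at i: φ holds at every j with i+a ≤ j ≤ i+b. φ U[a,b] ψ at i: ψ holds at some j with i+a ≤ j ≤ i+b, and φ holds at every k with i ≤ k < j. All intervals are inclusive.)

Evaluate at each i in [0,6]:
  i=0: ✓ (all of [0,3])
  i=1: ✓ (all of [1,4])
  i=2: ✓ (all of [2,5])
  i=3: ✗ (fails at j=6)
  i=4: ✗ (fails at j=6)
  i=5: ✗ (fails at j=6)
  i=6: ✗ (fails at j=6)

0, 1, 2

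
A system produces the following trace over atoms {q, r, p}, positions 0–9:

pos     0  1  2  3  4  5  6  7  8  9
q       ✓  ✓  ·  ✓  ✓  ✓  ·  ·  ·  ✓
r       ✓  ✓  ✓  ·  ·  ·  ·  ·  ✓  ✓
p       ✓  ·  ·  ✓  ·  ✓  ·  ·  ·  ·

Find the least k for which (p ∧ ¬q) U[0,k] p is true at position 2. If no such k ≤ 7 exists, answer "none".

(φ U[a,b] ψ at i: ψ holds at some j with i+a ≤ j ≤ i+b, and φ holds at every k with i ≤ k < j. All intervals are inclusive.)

Need earliest j ≥ 2 with p, and (p ∧ ¬q) at every k in [2,j-1].
  j=2: rhs fails.
  j=3: rhs holds but lhs fails at k=2.
  j=4: rhs fails.
  j=5: rhs holds but lhs fails at k=2.
  j=6: rhs fails.
  j=7: rhs fails.
  j=8: rhs fails.
  j=9: rhs fails.
No witness within the range → none.

none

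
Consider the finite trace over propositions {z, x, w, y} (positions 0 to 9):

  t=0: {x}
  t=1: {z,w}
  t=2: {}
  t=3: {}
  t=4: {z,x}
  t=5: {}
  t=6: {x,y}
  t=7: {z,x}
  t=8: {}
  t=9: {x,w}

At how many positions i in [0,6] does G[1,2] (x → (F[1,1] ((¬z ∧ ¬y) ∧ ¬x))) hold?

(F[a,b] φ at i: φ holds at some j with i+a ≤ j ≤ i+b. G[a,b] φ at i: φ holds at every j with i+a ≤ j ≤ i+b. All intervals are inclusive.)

Evaluate at each i in [0,6]:
  i=0: ✓ (all of [1,2])
  i=1: ✓ (all of [2,3])
  i=2: ✓ (all of [3,4])
  i=3: ✓ (all of [4,5])
  i=4: ✗ (fails at j=6)
  i=5: ✗ (fails at j=6)
  i=6: ✓ (all of [7,8])
Positions where it holds: {0, 1, 2, 3, 6} → 5.

5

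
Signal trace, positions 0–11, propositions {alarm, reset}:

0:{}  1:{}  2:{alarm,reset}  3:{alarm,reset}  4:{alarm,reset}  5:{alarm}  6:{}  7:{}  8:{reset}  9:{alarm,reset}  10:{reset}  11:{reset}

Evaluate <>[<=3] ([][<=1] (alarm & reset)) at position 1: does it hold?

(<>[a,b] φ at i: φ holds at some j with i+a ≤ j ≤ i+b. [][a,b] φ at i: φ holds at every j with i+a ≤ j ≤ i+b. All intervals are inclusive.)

Check [][<=1] (alarm & reset) at each j in [1,4]:
  j=1: fails at 1
  j=2: holds on [2,3]
  j=3: holds on [3,4]
  j=4: fails at 5
Found at j=2 → formula holds.

Holds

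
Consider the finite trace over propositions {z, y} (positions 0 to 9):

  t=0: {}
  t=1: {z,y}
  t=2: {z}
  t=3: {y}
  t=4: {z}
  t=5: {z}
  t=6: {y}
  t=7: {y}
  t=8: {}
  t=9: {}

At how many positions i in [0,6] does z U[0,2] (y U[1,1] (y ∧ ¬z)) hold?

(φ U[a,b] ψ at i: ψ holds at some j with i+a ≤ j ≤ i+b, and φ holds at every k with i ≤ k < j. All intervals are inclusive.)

3

Evaluate at each i in [0,6]:
  i=0: ✗ (no rhs in [0,2])
  i=1: ✗ (no rhs in [1,3])
  i=2: ✗ (no rhs in [2,4])
  i=3: ✗ (no rhs in [3,5])
  i=4: ✓ (rhs at j=6; lhs holds on [4,5])
  i=5: ✓ (rhs at j=6; lhs holds on [5,5])
  i=6: ✓ (rhs at j=6)
Positions where it holds: {4, 5, 6} → 3.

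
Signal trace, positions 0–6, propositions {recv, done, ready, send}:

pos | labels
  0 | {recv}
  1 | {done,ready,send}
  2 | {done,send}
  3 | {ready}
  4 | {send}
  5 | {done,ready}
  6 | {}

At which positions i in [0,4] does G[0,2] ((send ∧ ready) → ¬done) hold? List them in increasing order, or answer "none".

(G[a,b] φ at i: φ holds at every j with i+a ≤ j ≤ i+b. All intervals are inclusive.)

Evaluate at each i in [0,4]:
  i=0: ✗ (fails at j=1)
  i=1: ✗ (fails at j=1)
  i=2: ✓ (all of [2,4])
  i=3: ✓ (all of [3,5])
  i=4: ✓ (all of [4,6])

2, 3, 4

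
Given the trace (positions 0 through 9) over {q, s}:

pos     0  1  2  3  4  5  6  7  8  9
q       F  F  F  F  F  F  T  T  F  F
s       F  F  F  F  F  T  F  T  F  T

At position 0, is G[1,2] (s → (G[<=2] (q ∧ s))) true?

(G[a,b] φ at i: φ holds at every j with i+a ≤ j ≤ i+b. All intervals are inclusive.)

Check (s → (G[<=2] (q ∧ s))) at every j in [1,2]:
  j=1: antecedent false → ✓
  j=2: antecedent false → ✓
All positions satisfy it → formula holds.

True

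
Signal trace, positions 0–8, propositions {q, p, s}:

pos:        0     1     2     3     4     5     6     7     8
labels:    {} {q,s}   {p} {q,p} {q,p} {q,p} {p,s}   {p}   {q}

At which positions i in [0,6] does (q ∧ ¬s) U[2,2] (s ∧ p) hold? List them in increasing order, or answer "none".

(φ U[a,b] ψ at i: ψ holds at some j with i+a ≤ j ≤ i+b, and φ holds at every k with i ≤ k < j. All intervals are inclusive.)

4

Evaluate at each i in [0,6]:
  i=0: ✗ (no rhs in [2,2])
  i=1: ✗ (no rhs in [3,3])
  i=2: ✗ (no rhs in [4,4])
  i=3: ✗ (no rhs in [5,5])
  i=4: ✓ (rhs at j=6; lhs holds on [4,5])
  i=5: ✗ (no rhs in [7,7])
  i=6: ✗ (no rhs in [8,8])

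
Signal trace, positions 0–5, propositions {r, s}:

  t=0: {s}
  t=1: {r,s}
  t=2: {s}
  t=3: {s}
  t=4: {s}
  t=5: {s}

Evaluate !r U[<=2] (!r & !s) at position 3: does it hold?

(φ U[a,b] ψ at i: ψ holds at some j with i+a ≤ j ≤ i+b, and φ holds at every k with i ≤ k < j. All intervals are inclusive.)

Does not hold

Need some j in [3,5] with (!r & !s), and !r at every k in [3,j-1].
  j=3: (!r & !s) false.
  j=4: (!r & !s) false.
  j=5: (!r & !s) false.
No j in the window works → until fails.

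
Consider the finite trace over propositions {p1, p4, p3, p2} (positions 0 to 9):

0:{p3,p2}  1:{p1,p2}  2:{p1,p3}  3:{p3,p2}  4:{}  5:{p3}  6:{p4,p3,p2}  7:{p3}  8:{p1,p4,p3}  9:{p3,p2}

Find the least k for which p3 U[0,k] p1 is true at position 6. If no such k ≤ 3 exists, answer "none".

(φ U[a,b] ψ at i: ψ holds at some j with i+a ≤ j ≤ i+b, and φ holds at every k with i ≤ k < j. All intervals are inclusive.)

2

Need earliest j ≥ 6 with p1, and p3 at every k in [6,j-1].
  j=6: rhs fails.
  j=7: rhs fails.
  j=8: rhs holds; lhs holds on [6,7]. k = 2.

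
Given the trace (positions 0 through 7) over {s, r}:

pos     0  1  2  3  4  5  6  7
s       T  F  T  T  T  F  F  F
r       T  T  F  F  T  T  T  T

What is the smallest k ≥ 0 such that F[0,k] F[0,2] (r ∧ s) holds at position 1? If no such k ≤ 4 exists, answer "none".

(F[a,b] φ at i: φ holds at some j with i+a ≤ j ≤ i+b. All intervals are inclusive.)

1

Scan j = 1,2,… for F[0,2] (r ∧ s):
  j=1: fails
  j=2: holds
First hit at j=2, so smallest k = 2-1 = 1.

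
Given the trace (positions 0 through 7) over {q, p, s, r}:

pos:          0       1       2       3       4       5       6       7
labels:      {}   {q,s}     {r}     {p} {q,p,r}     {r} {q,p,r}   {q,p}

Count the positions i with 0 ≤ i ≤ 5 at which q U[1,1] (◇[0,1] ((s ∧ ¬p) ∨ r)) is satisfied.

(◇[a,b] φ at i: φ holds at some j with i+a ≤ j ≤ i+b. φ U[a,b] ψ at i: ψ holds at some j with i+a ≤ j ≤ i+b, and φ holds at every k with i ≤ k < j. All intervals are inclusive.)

Evaluate at each i in [0,5]:
  i=0: ✗ (lhs fails at k=0 before rhs at j=1)
  i=1: ✓ (rhs at j=2; lhs holds on [1,1])
  i=2: ✗ (lhs fails at k=2 before rhs at j=3)
  i=3: ✗ (lhs fails at k=3 before rhs at j=4)
  i=4: ✓ (rhs at j=5; lhs holds on [4,4])
  i=5: ✗ (lhs fails at k=5 before rhs at j=6)
Positions where it holds: {1, 4} → 2.

2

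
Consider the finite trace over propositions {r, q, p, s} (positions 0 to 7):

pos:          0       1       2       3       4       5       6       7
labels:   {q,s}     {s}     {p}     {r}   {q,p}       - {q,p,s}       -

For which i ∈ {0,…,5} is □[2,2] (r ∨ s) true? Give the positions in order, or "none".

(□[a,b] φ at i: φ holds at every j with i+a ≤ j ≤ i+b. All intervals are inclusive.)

1, 4

Evaluate at each i in [0,5]:
  i=0: ✗ (fails at j=2)
  i=1: ✓ (all of [3,3])
  i=2: ✗ (fails at j=4)
  i=3: ✗ (fails at j=5)
  i=4: ✓ (all of [6,6])
  i=5: ✗ (fails at j=7)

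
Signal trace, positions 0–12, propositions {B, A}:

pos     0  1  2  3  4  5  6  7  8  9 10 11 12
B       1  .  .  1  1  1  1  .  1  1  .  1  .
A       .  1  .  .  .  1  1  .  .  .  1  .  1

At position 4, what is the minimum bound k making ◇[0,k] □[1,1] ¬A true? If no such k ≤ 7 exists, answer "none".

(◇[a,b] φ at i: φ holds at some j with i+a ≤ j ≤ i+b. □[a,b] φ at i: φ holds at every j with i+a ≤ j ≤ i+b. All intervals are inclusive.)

2

Scan j = 4,5,… for □[1,1] ¬A:
  j=4: fails
  j=5: fails
  j=6: holds
First hit at j=6, so smallest k = 6-4 = 2.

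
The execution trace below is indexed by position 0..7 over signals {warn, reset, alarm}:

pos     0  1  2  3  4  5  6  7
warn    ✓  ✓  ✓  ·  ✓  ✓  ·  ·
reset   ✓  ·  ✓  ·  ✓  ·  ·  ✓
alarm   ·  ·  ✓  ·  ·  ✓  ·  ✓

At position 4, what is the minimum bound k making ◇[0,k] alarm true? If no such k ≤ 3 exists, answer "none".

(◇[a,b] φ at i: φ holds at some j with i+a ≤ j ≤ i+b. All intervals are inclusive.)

1

Scan j = 4,5,… for alarm:
  j=4: fails
  j=5: holds
First hit at j=5, so smallest k = 5-4 = 1.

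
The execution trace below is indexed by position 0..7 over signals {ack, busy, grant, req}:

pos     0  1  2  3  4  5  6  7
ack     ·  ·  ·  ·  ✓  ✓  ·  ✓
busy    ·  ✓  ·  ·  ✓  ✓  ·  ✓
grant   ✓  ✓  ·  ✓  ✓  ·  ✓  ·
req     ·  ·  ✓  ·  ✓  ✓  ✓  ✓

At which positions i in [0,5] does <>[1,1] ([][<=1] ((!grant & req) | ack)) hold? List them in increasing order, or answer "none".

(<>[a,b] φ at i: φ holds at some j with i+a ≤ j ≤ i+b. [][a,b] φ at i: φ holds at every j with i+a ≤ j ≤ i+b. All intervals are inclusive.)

3

Evaluate at each i in [0,5]:
  i=0: ✗ (none in [1,1])
  i=1: ✗ (none in [2,2])
  i=2: ✗ (none in [3,3])
  i=3: ✓ (witness j=4)
  i=4: ✗ (none in [5,5])
  i=5: ✗ (none in [6,6])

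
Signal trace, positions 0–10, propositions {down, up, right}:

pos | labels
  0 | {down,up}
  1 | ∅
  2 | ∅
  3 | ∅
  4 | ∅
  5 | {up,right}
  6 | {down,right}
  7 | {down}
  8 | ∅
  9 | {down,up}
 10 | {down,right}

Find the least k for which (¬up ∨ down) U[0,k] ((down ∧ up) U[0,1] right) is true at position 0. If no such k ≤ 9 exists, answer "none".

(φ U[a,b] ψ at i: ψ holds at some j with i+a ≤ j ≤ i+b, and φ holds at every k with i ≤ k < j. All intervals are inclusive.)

Need earliest j ≥ 0 with ((down ∧ up) U[0,1] right), and (¬up ∨ down) at every k in [0,j-1].
  j=0: rhs fails.
  j=1: rhs fails.
  j=2: rhs fails.
  j=3: rhs fails.
  j=4: rhs fails.
  j=5: rhs holds; lhs holds on [0,4]. k = 5.

5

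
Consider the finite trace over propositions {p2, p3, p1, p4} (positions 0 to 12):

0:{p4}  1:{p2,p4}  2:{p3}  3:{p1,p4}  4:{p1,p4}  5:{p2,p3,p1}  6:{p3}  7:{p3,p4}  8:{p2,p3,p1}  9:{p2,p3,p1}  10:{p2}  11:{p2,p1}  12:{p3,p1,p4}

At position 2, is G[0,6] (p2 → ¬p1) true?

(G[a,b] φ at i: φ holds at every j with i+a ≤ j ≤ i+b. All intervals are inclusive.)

Does not hold

Check (p2 → ¬p1) at every j in [2,8]:
  j=2: antecedent false → ✓
  j=3: antecedent false → ✓
  j=4: antecedent false → ✓
  j=5: antecedent true; consequent false → ✗
  j=6: antecedent false → ✓
  j=7: antecedent false → ✓
  j=8: antecedent true; consequent false → ✗
Fails at j=5 → formula fails.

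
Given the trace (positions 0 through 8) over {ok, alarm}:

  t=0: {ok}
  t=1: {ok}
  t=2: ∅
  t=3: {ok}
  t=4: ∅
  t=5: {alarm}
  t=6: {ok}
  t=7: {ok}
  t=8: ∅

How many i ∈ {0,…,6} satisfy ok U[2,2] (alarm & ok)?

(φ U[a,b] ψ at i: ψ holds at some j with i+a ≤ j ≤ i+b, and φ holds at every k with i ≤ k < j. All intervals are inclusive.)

Evaluate at each i in [0,6]:
  i=0: ✗ (no rhs in [2,2])
  i=1: ✗ (no rhs in [3,3])
  i=2: ✗ (no rhs in [4,4])
  i=3: ✗ (no rhs in [5,5])
  i=4: ✗ (no rhs in [6,6])
  i=5: ✗ (no rhs in [7,7])
  i=6: ✗ (no rhs in [8,8])
Positions where it holds: {} → 0.

0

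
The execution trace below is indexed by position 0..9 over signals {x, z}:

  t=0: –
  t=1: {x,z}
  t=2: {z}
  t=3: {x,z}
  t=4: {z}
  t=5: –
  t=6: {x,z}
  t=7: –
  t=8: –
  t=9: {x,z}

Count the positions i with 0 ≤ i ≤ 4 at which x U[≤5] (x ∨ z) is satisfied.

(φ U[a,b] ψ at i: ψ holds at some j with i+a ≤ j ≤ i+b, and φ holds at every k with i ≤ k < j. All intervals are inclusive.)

4

Evaluate at each i in [0,4]:
  i=0: ✗ (lhs fails at k=0 before rhs at j=1)
  i=1: ✓ (rhs at j=1)
  i=2: ✓ (rhs at j=2)
  i=3: ✓ (rhs at j=3)
  i=4: ✓ (rhs at j=4)
Positions where it holds: {1, 2, 3, 4} → 4.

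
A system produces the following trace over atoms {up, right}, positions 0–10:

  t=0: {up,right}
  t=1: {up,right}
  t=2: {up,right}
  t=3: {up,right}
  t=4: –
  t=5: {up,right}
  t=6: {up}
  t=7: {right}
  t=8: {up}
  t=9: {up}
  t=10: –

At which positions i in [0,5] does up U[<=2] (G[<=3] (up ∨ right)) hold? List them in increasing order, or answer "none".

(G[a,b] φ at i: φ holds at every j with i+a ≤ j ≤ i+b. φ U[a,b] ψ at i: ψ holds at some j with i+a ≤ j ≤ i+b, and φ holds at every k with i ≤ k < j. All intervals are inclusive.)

Evaluate at each i in [0,5]:
  i=0: ✓ (rhs at j=0)
  i=1: ✗ (no rhs in [1,3])
  i=2: ✗ (no rhs in [2,4])
  i=3: ✗ (lhs fails at k=4 before rhs at j=5)
  i=4: ✗ (lhs fails at k=4 before rhs at j=5)
  i=5: ✓ (rhs at j=5)

0, 5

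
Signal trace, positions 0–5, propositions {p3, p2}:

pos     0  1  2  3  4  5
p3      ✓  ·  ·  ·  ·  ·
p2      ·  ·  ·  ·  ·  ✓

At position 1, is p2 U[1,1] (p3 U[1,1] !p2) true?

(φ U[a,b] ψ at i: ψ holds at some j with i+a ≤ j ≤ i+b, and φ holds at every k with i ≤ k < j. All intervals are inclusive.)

False

Need some j in [2,2] with (p3 U[1,1] !p2), and p2 at every k in [1,j-1].
  j=2: (p3 U[1,1] !p2) — fails.
No j in the window works → until fails.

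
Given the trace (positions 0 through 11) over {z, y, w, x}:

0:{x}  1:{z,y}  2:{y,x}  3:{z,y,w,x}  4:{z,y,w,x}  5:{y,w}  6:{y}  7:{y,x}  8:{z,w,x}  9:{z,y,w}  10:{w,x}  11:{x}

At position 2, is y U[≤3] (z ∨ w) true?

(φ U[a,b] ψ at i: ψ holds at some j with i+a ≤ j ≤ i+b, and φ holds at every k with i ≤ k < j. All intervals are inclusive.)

True

Need some j in [2,5] with (z ∨ w), and y at every k in [2,j-1].
  j=2: (z ∨ w) false.
  j=3: (z ∨ w) holds; y holds at every k in [2,2] → satisfied.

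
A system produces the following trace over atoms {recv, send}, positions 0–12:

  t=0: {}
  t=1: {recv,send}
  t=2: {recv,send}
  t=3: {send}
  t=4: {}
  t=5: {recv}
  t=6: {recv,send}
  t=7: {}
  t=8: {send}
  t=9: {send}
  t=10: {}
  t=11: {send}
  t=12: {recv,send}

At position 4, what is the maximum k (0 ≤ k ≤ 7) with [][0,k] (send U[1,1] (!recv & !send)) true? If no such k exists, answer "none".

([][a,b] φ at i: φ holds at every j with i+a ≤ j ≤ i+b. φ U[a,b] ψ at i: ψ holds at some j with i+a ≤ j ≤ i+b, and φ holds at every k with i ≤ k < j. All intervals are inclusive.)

(send U[1,1] (!recv & !send)) must hold from j=4 onward; find where it first fails.
  j=4: fails → no k works.

none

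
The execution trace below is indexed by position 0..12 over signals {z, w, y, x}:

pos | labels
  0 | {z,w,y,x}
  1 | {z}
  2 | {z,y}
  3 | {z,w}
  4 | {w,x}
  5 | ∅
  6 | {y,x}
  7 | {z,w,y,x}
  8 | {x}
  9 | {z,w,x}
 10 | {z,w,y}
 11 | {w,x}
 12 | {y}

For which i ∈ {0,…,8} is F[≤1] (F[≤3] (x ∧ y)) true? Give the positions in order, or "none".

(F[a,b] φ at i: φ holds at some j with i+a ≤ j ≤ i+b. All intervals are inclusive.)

0, 2, 3, 4, 5, 6, 7

Evaluate at each i in [0,8]:
  i=0: ✓ (witness j=0)
  i=1: ✗ (none in [1,2])
  i=2: ✓ (witness j=3)
  i=3: ✓ (witness j=3)
  i=4: ✓ (witness j=4)
  i=5: ✓ (witness j=5)
  i=6: ✓ (witness j=6)
  i=7: ✓ (witness j=7)
  i=8: ✗ (none in [8,9])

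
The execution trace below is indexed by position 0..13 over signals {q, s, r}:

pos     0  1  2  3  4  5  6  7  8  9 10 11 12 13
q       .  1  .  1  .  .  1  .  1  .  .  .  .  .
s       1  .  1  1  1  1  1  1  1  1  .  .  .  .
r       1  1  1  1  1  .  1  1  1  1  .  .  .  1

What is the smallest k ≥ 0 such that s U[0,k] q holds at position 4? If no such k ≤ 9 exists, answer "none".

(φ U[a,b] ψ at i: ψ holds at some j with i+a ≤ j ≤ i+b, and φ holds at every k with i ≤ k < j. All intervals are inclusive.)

Need earliest j ≥ 4 with q, and s at every k in [4,j-1].
  j=4: rhs fails.
  j=5: rhs fails.
  j=6: rhs holds; lhs holds on [4,5]. k = 2.

2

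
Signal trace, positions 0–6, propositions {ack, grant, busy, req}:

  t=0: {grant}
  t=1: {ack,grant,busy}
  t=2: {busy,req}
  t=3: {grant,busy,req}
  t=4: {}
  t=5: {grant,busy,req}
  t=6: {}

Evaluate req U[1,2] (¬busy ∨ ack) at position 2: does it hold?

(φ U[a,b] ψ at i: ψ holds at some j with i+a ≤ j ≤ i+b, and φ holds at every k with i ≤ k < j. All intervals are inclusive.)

Need some j in [3,4] with (¬busy ∨ ack), and req at every k in [2,j-1].
  j=3: (¬busy ∨ ack) false.
  j=4: (¬busy ∨ ack) holds; req holds at every k in [2,3] → satisfied.

Yes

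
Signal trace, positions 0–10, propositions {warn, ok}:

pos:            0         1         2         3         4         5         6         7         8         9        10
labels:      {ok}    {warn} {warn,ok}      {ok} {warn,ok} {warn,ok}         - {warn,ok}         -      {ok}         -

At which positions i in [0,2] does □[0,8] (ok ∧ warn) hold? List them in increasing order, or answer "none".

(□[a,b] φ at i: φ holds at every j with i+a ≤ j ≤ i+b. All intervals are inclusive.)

none

Evaluate at each i in [0,2]:
  i=0: ✗ (fails at j=0)
  i=1: ✗ (fails at j=1)
  i=2: ✗ (fails at j=3)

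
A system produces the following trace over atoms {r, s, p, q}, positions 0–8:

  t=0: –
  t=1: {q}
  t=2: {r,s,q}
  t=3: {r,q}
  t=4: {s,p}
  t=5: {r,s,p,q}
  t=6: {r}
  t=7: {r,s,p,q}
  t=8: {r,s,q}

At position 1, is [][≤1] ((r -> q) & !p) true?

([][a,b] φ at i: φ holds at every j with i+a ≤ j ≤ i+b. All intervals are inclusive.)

True

Check ((r -> q) & !p) at every j in [1,2]:
  j=1: true
  j=2: true
All positions satisfy it → formula holds.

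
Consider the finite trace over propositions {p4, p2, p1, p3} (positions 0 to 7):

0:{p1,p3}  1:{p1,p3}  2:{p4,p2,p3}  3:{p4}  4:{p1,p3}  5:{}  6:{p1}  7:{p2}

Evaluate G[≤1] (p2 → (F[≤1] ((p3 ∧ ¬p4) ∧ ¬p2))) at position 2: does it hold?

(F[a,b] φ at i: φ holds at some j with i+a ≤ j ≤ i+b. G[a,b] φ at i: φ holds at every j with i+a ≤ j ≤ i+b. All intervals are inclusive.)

Check (p2 → (F[≤1] ((p3 ∧ ¬p4) ∧ ¬p2))) at every j in [2,3]:
  j=2: antecedent true; consequent fails (none in [2,3]) → ✗
  j=3: antecedent false → ✓
Fails at j=2 → formula fails.

False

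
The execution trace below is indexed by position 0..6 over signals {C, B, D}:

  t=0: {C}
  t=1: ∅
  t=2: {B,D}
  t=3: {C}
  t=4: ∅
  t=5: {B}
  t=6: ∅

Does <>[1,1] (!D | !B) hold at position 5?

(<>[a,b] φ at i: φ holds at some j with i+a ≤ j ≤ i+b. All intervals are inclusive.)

Check (!D | !B) at each j in [6,6]:
  j=6: true
Found at j=6 → formula holds.

Holds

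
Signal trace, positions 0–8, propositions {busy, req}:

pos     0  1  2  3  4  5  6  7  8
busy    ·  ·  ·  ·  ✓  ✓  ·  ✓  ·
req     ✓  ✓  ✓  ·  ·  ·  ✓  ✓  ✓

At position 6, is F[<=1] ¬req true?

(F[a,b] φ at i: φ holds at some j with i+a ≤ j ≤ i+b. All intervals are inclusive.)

Check ¬req at each j in [6,7]:
  j=6: false
  j=7: false
No position in the window satisfies it → formula fails.

Does not hold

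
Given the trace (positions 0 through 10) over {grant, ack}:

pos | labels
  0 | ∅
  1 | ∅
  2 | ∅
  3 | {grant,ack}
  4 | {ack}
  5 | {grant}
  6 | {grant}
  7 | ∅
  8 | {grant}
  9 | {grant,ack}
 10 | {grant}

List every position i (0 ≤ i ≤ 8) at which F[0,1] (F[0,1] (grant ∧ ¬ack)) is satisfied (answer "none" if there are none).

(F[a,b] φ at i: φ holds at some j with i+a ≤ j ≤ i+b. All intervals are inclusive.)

Evaluate at each i in [0,8]:
  i=0: ✗ (none in [0,1])
  i=1: ✗ (none in [1,2])
  i=2: ✗ (none in [2,3])
  i=3: ✓ (witness j=4)
  i=4: ✓ (witness j=4)
  i=5: ✓ (witness j=5)
  i=6: ✓ (witness j=6)
  i=7: ✓ (witness j=7)
  i=8: ✓ (witness j=8)

3, 4, 5, 6, 7, 8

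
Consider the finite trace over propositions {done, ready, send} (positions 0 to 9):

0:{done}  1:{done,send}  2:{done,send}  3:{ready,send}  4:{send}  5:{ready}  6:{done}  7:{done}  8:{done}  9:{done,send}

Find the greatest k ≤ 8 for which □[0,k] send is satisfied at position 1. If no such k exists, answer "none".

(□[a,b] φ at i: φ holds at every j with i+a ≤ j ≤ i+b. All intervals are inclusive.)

send must hold from j=1 onward; find where it first fails.
  j=1: holds
  j=2: holds
  j=3: holds
  j=4: holds
  j=5: fails
Holds on [1,4], so largest k = 3.

3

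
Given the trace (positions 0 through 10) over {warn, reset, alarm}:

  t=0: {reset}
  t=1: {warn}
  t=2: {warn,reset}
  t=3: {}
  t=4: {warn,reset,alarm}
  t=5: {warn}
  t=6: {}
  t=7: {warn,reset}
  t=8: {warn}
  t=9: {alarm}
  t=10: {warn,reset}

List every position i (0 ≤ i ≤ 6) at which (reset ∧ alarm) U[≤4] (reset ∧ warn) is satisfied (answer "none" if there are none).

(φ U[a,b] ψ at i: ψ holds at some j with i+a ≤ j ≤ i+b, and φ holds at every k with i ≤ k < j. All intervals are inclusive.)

2, 4

Evaluate at each i in [0,6]:
  i=0: ✗ (lhs fails at k=0 before rhs at j=2)
  i=1: ✗ (lhs fails at k=1 before rhs at j=2)
  i=2: ✓ (rhs at j=2)
  i=3: ✗ (lhs fails at k=3 before rhs at j=4)
  i=4: ✓ (rhs at j=4)
  i=5: ✗ (lhs fails at k=5 before rhs at j=7)
  i=6: ✗ (lhs fails at k=6 before rhs at j=7)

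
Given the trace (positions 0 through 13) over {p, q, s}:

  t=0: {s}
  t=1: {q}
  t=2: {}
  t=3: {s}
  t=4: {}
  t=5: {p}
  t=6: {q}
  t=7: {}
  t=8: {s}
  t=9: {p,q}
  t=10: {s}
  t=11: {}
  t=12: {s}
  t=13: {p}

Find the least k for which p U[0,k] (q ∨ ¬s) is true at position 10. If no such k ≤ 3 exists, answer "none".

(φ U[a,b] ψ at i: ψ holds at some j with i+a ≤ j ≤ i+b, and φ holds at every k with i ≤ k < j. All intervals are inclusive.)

none

Need earliest j ≥ 10 with (q ∨ ¬s), and p at every k in [10,j-1].
  j=10: rhs fails.
  j=11: rhs holds but lhs fails at k=10.
  j=12: rhs fails.
  j=13: rhs holds but lhs fails at k=10.
No witness within the range → none.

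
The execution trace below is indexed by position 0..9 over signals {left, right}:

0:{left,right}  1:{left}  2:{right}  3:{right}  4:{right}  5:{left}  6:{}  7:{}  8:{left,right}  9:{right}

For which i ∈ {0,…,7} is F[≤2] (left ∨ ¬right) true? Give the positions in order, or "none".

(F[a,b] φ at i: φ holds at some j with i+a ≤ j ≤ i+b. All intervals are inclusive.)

0, 1, 3, 4, 5, 6, 7

Evaluate at each i in [0,7]:
  i=0: ✓ (witness j=0)
  i=1: ✓ (witness j=1)
  i=2: ✗ (none in [2,4])
  i=3: ✓ (witness j=5)
  i=4: ✓ (witness j=5)
  i=5: ✓ (witness j=5)
  i=6: ✓ (witness j=6)
  i=7: ✓ (witness j=7)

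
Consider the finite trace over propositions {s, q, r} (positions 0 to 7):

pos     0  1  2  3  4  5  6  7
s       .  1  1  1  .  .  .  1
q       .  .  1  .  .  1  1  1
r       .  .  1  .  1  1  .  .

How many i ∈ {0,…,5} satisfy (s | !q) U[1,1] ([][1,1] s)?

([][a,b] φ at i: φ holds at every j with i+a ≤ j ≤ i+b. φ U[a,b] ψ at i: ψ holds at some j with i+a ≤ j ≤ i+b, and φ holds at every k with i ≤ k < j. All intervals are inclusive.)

2

Evaluate at each i in [0,5]:
  i=0: ✓ (rhs at j=1; lhs holds on [0,0])
  i=1: ✓ (rhs at j=2; lhs holds on [1,1])
  i=2: ✗ (no rhs in [3,3])
  i=3: ✗ (no rhs in [4,4])
  i=4: ✗ (no rhs in [5,5])
  i=5: ✗ (lhs fails at k=5 before rhs at j=6)
Positions where it holds: {0, 1} → 2.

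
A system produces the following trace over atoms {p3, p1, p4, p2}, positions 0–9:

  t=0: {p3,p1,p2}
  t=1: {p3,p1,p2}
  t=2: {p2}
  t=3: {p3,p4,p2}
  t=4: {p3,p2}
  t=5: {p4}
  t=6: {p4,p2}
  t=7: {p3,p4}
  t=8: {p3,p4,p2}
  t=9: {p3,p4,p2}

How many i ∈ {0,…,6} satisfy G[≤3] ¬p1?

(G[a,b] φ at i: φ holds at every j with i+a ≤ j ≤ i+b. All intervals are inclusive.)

5

Evaluate at each i in [0,6]:
  i=0: ✗ (fails at j=0)
  i=1: ✗ (fails at j=1)
  i=2: ✓ (all of [2,5])
  i=3: ✓ (all of [3,6])
  i=4: ✓ (all of [4,7])
  i=5: ✓ (all of [5,8])
  i=6: ✓ (all of [6,9])
Positions where it holds: {2, 3, 4, 5, 6} → 5.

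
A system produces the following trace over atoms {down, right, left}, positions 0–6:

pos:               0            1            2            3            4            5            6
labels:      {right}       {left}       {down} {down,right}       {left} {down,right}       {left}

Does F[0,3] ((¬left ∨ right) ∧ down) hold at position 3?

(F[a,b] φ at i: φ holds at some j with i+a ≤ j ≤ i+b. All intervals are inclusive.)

Yes

Check ((¬left ∨ right) ∧ down) at each j in [3,6]:
  j=3: true
  j=4: false
  j=5: true
  j=6: false
Found at j=3 → formula holds.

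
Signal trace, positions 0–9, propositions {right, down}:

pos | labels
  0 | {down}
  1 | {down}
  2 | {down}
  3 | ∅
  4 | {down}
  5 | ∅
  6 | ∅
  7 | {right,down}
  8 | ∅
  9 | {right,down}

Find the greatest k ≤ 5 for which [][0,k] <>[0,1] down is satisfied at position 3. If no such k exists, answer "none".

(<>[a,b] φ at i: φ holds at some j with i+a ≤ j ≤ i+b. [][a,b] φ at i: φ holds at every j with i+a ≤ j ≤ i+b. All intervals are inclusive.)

1

<>[0,1] down must hold from j=3 onward; find where it first fails.
  j=3: holds
  j=4: holds
  j=5: fails
Holds on [3,4], so largest k = 1.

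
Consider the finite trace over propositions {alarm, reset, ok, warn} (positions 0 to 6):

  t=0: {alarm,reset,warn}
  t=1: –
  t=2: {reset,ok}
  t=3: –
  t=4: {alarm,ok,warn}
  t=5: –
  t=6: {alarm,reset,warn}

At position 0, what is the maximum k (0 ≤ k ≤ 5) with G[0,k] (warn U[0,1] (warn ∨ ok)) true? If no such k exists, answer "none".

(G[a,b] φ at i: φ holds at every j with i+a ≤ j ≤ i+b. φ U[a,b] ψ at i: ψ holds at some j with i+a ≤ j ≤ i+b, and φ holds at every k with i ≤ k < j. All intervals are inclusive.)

(warn U[0,1] (warn ∨ ok)) must hold from j=0 onward; find where it first fails.
  j=0: holds
  j=1: fails
Holds on [0,0], so largest k = 0.

0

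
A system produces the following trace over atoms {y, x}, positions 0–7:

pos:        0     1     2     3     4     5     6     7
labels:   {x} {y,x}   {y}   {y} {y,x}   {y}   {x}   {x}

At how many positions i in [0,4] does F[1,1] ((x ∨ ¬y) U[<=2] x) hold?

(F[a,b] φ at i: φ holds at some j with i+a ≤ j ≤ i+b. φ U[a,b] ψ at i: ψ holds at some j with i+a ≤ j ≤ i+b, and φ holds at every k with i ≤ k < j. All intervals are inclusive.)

Evaluate at each i in [0,4]:
  i=0: ✓ (witness j=1)
  i=1: ✗ (none in [2,2])
  i=2: ✗ (none in [3,3])
  i=3: ✓ (witness j=4)
  i=4: ✗ (none in [5,5])
Positions where it holds: {0, 3} → 2.

2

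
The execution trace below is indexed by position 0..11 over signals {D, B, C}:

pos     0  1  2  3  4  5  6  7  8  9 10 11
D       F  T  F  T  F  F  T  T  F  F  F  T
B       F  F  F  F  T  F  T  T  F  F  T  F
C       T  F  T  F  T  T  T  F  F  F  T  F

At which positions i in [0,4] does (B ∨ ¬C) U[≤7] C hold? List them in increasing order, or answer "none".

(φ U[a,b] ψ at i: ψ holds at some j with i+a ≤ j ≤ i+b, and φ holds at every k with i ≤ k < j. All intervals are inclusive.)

Evaluate at each i in [0,4]:
  i=0: ✓ (rhs at j=0)
  i=1: ✓ (rhs at j=2; lhs holds on [1,1])
  i=2: ✓ (rhs at j=2)
  i=3: ✓ (rhs at j=4; lhs holds on [3,3])
  i=4: ✓ (rhs at j=4)

0, 1, 2, 3, 4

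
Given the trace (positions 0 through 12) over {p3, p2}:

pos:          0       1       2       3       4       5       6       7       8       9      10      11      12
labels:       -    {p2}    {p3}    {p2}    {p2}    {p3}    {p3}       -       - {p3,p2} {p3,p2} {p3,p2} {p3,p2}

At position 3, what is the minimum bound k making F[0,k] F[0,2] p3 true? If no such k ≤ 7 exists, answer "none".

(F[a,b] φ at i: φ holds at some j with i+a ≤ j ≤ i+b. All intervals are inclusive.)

0

Scan j = 3,4,… for F[0,2] p3:
  j=3: holds
First hit at j=3, so smallest k = 3-3 = 0.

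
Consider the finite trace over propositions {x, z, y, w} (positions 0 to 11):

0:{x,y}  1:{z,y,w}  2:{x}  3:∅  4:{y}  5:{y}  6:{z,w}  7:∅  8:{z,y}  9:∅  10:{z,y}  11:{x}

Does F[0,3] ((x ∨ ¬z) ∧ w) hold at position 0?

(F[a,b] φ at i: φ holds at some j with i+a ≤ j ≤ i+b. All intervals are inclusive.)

Check ((x ∨ ¬z) ∧ w) at each j in [0,3]:
  j=0: false
  j=1: false
  j=2: false
  j=3: false
No position in the window satisfies it → formula fails.

Does not hold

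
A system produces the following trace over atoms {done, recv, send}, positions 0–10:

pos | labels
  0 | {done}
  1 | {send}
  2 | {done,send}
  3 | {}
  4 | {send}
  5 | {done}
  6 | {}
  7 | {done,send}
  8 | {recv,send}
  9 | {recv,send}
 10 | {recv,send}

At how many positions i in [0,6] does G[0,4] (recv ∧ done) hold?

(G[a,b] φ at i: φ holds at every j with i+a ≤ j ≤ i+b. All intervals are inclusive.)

0

Evaluate at each i in [0,6]:
  i=0: ✗ (fails at j=0)
  i=1: ✗ (fails at j=1)
  i=2: ✗ (fails at j=2)
  i=3: ✗ (fails at j=3)
  i=4: ✗ (fails at j=4)
  i=5: ✗ (fails at j=5)
  i=6: ✗ (fails at j=6)
Positions where it holds: {} → 0.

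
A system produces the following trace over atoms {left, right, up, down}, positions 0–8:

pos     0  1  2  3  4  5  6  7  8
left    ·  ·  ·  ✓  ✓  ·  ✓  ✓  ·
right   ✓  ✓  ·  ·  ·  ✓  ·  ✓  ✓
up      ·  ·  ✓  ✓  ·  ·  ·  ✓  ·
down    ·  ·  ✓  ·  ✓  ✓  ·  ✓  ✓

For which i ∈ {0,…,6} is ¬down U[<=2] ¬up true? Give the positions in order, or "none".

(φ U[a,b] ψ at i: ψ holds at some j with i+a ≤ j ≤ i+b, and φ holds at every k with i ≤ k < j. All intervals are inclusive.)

0, 1, 3, 4, 5, 6

Evaluate at each i in [0,6]:
  i=0: ✓ (rhs at j=0)
  i=1: ✓ (rhs at j=1)
  i=2: ✗ (lhs fails at k=2 before rhs at j=4)
  i=3: ✓ (rhs at j=4; lhs holds on [3,3])
  i=4: ✓ (rhs at j=4)
  i=5: ✓ (rhs at j=5)
  i=6: ✓ (rhs at j=6)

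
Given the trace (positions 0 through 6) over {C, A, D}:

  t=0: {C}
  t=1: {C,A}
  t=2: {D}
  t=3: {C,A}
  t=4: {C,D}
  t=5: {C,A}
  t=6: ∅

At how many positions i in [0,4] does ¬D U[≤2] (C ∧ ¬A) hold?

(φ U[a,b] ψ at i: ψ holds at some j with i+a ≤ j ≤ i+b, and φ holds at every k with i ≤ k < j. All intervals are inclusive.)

3

Evaluate at each i in [0,4]:
  i=0: ✓ (rhs at j=0)
  i=1: ✗ (no rhs in [1,3])
  i=2: ✗ (lhs fails at k=2 before rhs at j=4)
  i=3: ✓ (rhs at j=4; lhs holds on [3,3])
  i=4: ✓ (rhs at j=4)
Positions where it holds: {0, 3, 4} → 3.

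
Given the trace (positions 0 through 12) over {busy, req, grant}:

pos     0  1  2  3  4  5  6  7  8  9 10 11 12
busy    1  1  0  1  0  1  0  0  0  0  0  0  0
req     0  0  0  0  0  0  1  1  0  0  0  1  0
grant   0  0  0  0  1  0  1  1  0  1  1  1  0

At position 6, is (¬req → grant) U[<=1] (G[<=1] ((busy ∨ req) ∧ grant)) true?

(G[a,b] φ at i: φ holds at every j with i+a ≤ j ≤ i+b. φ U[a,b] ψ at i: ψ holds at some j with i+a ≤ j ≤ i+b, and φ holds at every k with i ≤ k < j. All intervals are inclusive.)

Need some j in [6,7] with G[<=1] ((busy ∨ req) ∧ grant), and (¬req → grant) at every k in [6,j-1].
  j=6: G[<=1] ((busy ∨ req) ∧ grant) holds; no prefix to check → satisfied.

True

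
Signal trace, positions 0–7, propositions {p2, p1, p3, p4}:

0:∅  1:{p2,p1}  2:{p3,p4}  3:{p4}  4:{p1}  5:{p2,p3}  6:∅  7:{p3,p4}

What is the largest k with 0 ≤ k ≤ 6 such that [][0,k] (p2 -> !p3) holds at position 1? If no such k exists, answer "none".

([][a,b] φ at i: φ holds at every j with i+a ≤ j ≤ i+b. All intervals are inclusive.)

3

(p2 -> !p3) must hold from j=1 onward; find where it first fails.
  j=1: holds
  j=2: holds
  j=3: holds
  j=4: holds
  j=5: fails
Holds on [1,4], so largest k = 3.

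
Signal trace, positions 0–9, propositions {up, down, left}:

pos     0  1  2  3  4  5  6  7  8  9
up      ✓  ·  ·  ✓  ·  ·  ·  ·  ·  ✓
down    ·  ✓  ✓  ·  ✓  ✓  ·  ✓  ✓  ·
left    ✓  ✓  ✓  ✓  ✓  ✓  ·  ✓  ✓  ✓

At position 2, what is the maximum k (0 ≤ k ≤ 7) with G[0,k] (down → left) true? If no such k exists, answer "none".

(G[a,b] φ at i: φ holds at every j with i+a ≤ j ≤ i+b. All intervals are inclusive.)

(down → left) must hold from j=2 onward; find where it first fails.
  j=2: holds
  j=3: holds
  j=4: holds
  j=5: holds
  j=6: holds
  j=7: holds
  j=8: holds
  j=9: holds
Holds through j=9; largest k = 7.

7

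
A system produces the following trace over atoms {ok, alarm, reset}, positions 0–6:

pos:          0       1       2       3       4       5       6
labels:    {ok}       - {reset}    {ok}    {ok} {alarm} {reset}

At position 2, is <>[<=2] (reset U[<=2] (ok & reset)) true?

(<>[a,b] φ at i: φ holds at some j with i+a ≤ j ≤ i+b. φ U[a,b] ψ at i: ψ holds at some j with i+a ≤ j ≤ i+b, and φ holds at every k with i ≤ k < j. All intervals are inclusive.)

Does not hold

Check (reset U[<=2] (ok & reset)) at each j in [2,4]:
  j=2: fails
  j=3: fails
  j=4: fails
No position in the window satisfies it → formula fails.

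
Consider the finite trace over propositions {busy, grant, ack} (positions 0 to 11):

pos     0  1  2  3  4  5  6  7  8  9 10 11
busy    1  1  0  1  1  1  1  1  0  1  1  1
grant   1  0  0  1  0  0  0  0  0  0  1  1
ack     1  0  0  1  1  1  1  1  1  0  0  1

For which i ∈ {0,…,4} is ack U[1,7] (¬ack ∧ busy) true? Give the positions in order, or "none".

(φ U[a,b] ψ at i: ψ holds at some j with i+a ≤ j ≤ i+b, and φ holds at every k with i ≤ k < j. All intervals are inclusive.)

Evaluate at each i in [0,4]:
  i=0: ✓ (rhs at j=1; lhs holds on [0,0])
  i=1: ✗ (no rhs in [2,8])
  i=2: ✗ (lhs fails at k=2 before rhs at j=9)
  i=3: ✓ (rhs at j=9; lhs holds on [3,8])
  i=4: ✓ (rhs at j=9; lhs holds on [4,8])

0, 3, 4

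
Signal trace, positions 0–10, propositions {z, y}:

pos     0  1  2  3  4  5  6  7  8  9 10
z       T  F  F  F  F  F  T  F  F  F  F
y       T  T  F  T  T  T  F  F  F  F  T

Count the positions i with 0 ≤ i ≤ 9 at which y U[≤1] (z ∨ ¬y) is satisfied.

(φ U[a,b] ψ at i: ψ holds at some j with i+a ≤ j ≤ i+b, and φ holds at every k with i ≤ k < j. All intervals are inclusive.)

Evaluate at each i in [0,9]:
  i=0: ✓ (rhs at j=0)
  i=1: ✓ (rhs at j=2; lhs holds on [1,1])
  i=2: ✓ (rhs at j=2)
  i=3: ✗ (no rhs in [3,4])
  i=4: ✗ (no rhs in [4,5])
  i=5: ✓ (rhs at j=6; lhs holds on [5,5])
  i=6: ✓ (rhs at j=6)
  i=7: ✓ (rhs at j=7)
  i=8: ✓ (rhs at j=8)
  i=9: ✓ (rhs at j=9)
Positions where it holds: {0, 1, 2, 5, 6, 7, 8, 9} → 8.

8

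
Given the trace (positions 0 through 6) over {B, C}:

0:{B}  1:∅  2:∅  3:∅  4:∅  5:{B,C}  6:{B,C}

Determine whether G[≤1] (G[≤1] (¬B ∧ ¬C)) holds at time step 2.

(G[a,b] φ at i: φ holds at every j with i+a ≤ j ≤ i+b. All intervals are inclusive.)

Holds

Check G[≤1] (¬B ∧ ¬C) at every j in [2,3]:
  j=2: holds on [2,3]
  j=3: holds on [3,4]
All positions satisfy it → formula holds.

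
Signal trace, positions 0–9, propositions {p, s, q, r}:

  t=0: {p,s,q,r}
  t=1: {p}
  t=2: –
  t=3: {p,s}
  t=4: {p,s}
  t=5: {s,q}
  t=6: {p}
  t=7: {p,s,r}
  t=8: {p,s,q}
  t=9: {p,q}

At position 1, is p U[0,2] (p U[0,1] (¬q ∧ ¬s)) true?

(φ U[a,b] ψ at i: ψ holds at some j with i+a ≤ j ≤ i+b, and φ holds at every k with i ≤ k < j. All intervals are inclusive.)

Need some j in [1,3] with (p U[0,1] (¬q ∧ ¬s)), and p at every k in [1,j-1].
  j=1: (p U[0,1] (¬q ∧ ¬s)) holds; no prefix to check → satisfied.

Yes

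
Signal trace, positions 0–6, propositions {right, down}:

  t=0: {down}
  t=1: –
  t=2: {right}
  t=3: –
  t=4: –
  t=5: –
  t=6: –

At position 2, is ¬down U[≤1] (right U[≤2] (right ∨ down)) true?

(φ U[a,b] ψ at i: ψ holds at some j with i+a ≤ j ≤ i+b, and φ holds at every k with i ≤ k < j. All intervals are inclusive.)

Need some j in [2,3] with (right U[≤2] (right ∨ down)), and ¬down at every k in [2,j-1].
  j=2: (right U[≤2] (right ∨ down)) holds; no prefix to check → satisfied.

Yes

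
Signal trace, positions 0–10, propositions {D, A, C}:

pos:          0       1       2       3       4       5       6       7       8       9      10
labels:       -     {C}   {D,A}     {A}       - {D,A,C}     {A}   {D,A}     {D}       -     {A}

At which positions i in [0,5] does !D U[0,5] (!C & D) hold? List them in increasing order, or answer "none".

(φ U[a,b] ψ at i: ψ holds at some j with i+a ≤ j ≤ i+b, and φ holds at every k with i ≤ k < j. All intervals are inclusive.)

0, 1, 2

Evaluate at each i in [0,5]:
  i=0: ✓ (rhs at j=2; lhs holds on [0,1])
  i=1: ✓ (rhs at j=2; lhs holds on [1,1])
  i=2: ✓ (rhs at j=2)
  i=3: ✗ (lhs fails at k=5 before rhs at j=7)
  i=4: ✗ (lhs fails at k=5 before rhs at j=7)
  i=5: ✗ (lhs fails at k=5 before rhs at j=7)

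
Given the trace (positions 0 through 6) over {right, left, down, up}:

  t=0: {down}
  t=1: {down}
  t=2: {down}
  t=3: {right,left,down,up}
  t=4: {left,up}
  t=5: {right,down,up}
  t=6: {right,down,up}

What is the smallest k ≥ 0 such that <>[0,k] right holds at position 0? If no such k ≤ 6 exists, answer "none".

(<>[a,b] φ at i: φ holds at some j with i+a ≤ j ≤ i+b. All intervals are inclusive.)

Scan j = 0,1,… for right:
  j=0: fails
  j=1: fails
  j=2: fails
  j=3: holds
First hit at j=3, so smallest k = 3-0 = 3.

3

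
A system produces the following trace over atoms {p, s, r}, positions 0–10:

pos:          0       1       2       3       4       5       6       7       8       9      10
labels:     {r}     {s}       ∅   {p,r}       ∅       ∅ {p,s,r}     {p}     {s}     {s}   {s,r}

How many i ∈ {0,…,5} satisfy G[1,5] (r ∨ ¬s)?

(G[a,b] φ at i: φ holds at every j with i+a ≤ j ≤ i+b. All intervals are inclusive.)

2

Evaluate at each i in [0,5]:
  i=0: ✗ (fails at j=1)
  i=1: ✓ (all of [2,6])
  i=2: ✓ (all of [3,7])
  i=3: ✗ (fails at j=8)
  i=4: ✗ (fails at j=8)
  i=5: ✗ (fails at j=8)
Positions where it holds: {1, 2} → 2.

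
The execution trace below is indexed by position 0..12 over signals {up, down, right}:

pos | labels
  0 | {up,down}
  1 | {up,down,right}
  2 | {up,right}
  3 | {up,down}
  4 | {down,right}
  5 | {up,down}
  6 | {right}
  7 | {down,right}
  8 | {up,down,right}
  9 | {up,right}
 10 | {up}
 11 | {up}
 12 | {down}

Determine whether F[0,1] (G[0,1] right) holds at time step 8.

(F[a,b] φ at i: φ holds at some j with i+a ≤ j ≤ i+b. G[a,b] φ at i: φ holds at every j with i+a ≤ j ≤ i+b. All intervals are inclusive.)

Check G[0,1] right at each j in [8,9]:
  j=8: holds on [8,9]
  j=9: fails at 10
Found at j=8 → formula holds.

True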